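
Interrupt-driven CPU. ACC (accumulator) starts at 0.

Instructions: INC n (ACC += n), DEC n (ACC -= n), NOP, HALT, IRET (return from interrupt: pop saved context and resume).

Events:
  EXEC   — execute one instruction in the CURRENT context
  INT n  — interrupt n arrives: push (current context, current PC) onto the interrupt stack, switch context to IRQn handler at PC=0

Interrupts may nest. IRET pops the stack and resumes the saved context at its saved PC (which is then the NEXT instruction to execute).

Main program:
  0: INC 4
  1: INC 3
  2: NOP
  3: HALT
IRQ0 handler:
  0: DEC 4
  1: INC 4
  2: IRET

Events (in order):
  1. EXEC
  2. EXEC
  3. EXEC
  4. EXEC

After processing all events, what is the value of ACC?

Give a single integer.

Event 1 (EXEC): [MAIN] PC=0: INC 4 -> ACC=4
Event 2 (EXEC): [MAIN] PC=1: INC 3 -> ACC=7
Event 3 (EXEC): [MAIN] PC=2: NOP
Event 4 (EXEC): [MAIN] PC=3: HALT

Answer: 7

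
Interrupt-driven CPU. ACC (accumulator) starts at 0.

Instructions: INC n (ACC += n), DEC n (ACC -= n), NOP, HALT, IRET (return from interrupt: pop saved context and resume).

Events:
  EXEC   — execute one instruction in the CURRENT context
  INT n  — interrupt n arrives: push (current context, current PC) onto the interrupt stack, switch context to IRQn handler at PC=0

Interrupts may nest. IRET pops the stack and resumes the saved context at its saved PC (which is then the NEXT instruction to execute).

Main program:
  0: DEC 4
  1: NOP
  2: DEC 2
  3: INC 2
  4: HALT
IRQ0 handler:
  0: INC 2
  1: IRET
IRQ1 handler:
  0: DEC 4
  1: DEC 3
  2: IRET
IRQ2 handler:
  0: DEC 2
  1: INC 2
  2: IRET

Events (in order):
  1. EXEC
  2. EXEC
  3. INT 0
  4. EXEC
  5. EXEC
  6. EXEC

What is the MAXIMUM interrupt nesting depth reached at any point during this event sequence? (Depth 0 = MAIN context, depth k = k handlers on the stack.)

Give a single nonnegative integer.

Answer: 1

Derivation:
Event 1 (EXEC): [MAIN] PC=0: DEC 4 -> ACC=-4 [depth=0]
Event 2 (EXEC): [MAIN] PC=1: NOP [depth=0]
Event 3 (INT 0): INT 0 arrives: push (MAIN, PC=2), enter IRQ0 at PC=0 (depth now 1) [depth=1]
Event 4 (EXEC): [IRQ0] PC=0: INC 2 -> ACC=-2 [depth=1]
Event 5 (EXEC): [IRQ0] PC=1: IRET -> resume MAIN at PC=2 (depth now 0) [depth=0]
Event 6 (EXEC): [MAIN] PC=2: DEC 2 -> ACC=-4 [depth=0]
Max depth observed: 1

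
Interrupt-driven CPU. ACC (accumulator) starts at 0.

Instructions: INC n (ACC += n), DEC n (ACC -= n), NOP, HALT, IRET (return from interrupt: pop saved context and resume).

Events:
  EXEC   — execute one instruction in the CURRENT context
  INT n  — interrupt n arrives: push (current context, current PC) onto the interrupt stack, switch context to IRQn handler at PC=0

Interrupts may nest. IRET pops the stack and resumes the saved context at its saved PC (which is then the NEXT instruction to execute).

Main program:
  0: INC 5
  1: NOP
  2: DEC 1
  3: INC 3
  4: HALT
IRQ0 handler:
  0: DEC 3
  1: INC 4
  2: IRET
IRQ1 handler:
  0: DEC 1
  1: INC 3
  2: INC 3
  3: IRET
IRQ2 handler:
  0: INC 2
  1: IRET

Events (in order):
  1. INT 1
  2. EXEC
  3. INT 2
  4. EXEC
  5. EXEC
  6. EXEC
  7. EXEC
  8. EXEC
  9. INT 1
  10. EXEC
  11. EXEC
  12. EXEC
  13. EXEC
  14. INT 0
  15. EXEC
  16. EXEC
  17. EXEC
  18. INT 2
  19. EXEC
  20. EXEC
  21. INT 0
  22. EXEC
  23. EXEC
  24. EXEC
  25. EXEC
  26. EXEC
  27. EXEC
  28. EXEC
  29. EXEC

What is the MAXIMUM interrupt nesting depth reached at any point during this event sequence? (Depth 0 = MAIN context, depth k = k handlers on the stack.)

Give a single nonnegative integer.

Answer: 2

Derivation:
Event 1 (INT 1): INT 1 arrives: push (MAIN, PC=0), enter IRQ1 at PC=0 (depth now 1) [depth=1]
Event 2 (EXEC): [IRQ1] PC=0: DEC 1 -> ACC=-1 [depth=1]
Event 3 (INT 2): INT 2 arrives: push (IRQ1, PC=1), enter IRQ2 at PC=0 (depth now 2) [depth=2]
Event 4 (EXEC): [IRQ2] PC=0: INC 2 -> ACC=1 [depth=2]
Event 5 (EXEC): [IRQ2] PC=1: IRET -> resume IRQ1 at PC=1 (depth now 1) [depth=1]
Event 6 (EXEC): [IRQ1] PC=1: INC 3 -> ACC=4 [depth=1]
Event 7 (EXEC): [IRQ1] PC=2: INC 3 -> ACC=7 [depth=1]
Event 8 (EXEC): [IRQ1] PC=3: IRET -> resume MAIN at PC=0 (depth now 0) [depth=0]
Event 9 (INT 1): INT 1 arrives: push (MAIN, PC=0), enter IRQ1 at PC=0 (depth now 1) [depth=1]
Event 10 (EXEC): [IRQ1] PC=0: DEC 1 -> ACC=6 [depth=1]
Event 11 (EXEC): [IRQ1] PC=1: INC 3 -> ACC=9 [depth=1]
Event 12 (EXEC): [IRQ1] PC=2: INC 3 -> ACC=12 [depth=1]
Event 13 (EXEC): [IRQ1] PC=3: IRET -> resume MAIN at PC=0 (depth now 0) [depth=0]
Event 14 (INT 0): INT 0 arrives: push (MAIN, PC=0), enter IRQ0 at PC=0 (depth now 1) [depth=1]
Event 15 (EXEC): [IRQ0] PC=0: DEC 3 -> ACC=9 [depth=1]
Event 16 (EXEC): [IRQ0] PC=1: INC 4 -> ACC=13 [depth=1]
Event 17 (EXEC): [IRQ0] PC=2: IRET -> resume MAIN at PC=0 (depth now 0) [depth=0]
Event 18 (INT 2): INT 2 arrives: push (MAIN, PC=0), enter IRQ2 at PC=0 (depth now 1) [depth=1]
Event 19 (EXEC): [IRQ2] PC=0: INC 2 -> ACC=15 [depth=1]
Event 20 (EXEC): [IRQ2] PC=1: IRET -> resume MAIN at PC=0 (depth now 0) [depth=0]
Event 21 (INT 0): INT 0 arrives: push (MAIN, PC=0), enter IRQ0 at PC=0 (depth now 1) [depth=1]
Event 22 (EXEC): [IRQ0] PC=0: DEC 3 -> ACC=12 [depth=1]
Event 23 (EXEC): [IRQ0] PC=1: INC 4 -> ACC=16 [depth=1]
Event 24 (EXEC): [IRQ0] PC=2: IRET -> resume MAIN at PC=0 (depth now 0) [depth=0]
Event 25 (EXEC): [MAIN] PC=0: INC 5 -> ACC=21 [depth=0]
Event 26 (EXEC): [MAIN] PC=1: NOP [depth=0]
Event 27 (EXEC): [MAIN] PC=2: DEC 1 -> ACC=20 [depth=0]
Event 28 (EXEC): [MAIN] PC=3: INC 3 -> ACC=23 [depth=0]
Event 29 (EXEC): [MAIN] PC=4: HALT [depth=0]
Max depth observed: 2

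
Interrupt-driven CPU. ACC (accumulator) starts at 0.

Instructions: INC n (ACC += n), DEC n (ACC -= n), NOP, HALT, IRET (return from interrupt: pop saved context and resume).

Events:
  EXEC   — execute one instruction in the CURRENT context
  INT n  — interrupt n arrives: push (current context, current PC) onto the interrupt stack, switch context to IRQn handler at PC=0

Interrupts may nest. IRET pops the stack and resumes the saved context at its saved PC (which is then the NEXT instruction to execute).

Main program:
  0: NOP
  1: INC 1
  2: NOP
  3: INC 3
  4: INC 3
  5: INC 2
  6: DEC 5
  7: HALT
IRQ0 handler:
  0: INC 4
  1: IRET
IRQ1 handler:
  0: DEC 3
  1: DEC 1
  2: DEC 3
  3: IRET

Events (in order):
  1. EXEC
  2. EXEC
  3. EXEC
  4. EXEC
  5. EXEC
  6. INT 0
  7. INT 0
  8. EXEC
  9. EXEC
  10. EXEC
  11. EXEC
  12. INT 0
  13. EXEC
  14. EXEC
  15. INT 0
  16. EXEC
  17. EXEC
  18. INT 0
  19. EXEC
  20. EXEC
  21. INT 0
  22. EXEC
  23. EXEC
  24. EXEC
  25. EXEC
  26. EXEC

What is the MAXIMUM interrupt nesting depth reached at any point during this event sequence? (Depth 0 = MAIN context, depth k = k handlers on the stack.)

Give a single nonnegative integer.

Answer: 2

Derivation:
Event 1 (EXEC): [MAIN] PC=0: NOP [depth=0]
Event 2 (EXEC): [MAIN] PC=1: INC 1 -> ACC=1 [depth=0]
Event 3 (EXEC): [MAIN] PC=2: NOP [depth=0]
Event 4 (EXEC): [MAIN] PC=3: INC 3 -> ACC=4 [depth=0]
Event 5 (EXEC): [MAIN] PC=4: INC 3 -> ACC=7 [depth=0]
Event 6 (INT 0): INT 0 arrives: push (MAIN, PC=5), enter IRQ0 at PC=0 (depth now 1) [depth=1]
Event 7 (INT 0): INT 0 arrives: push (IRQ0, PC=0), enter IRQ0 at PC=0 (depth now 2) [depth=2]
Event 8 (EXEC): [IRQ0] PC=0: INC 4 -> ACC=11 [depth=2]
Event 9 (EXEC): [IRQ0] PC=1: IRET -> resume IRQ0 at PC=0 (depth now 1) [depth=1]
Event 10 (EXEC): [IRQ0] PC=0: INC 4 -> ACC=15 [depth=1]
Event 11 (EXEC): [IRQ0] PC=1: IRET -> resume MAIN at PC=5 (depth now 0) [depth=0]
Event 12 (INT 0): INT 0 arrives: push (MAIN, PC=5), enter IRQ0 at PC=0 (depth now 1) [depth=1]
Event 13 (EXEC): [IRQ0] PC=0: INC 4 -> ACC=19 [depth=1]
Event 14 (EXEC): [IRQ0] PC=1: IRET -> resume MAIN at PC=5 (depth now 0) [depth=0]
Event 15 (INT 0): INT 0 arrives: push (MAIN, PC=5), enter IRQ0 at PC=0 (depth now 1) [depth=1]
Event 16 (EXEC): [IRQ0] PC=0: INC 4 -> ACC=23 [depth=1]
Event 17 (EXEC): [IRQ0] PC=1: IRET -> resume MAIN at PC=5 (depth now 0) [depth=0]
Event 18 (INT 0): INT 0 arrives: push (MAIN, PC=5), enter IRQ0 at PC=0 (depth now 1) [depth=1]
Event 19 (EXEC): [IRQ0] PC=0: INC 4 -> ACC=27 [depth=1]
Event 20 (EXEC): [IRQ0] PC=1: IRET -> resume MAIN at PC=5 (depth now 0) [depth=0]
Event 21 (INT 0): INT 0 arrives: push (MAIN, PC=5), enter IRQ0 at PC=0 (depth now 1) [depth=1]
Event 22 (EXEC): [IRQ0] PC=0: INC 4 -> ACC=31 [depth=1]
Event 23 (EXEC): [IRQ0] PC=1: IRET -> resume MAIN at PC=5 (depth now 0) [depth=0]
Event 24 (EXEC): [MAIN] PC=5: INC 2 -> ACC=33 [depth=0]
Event 25 (EXEC): [MAIN] PC=6: DEC 5 -> ACC=28 [depth=0]
Event 26 (EXEC): [MAIN] PC=7: HALT [depth=0]
Max depth observed: 2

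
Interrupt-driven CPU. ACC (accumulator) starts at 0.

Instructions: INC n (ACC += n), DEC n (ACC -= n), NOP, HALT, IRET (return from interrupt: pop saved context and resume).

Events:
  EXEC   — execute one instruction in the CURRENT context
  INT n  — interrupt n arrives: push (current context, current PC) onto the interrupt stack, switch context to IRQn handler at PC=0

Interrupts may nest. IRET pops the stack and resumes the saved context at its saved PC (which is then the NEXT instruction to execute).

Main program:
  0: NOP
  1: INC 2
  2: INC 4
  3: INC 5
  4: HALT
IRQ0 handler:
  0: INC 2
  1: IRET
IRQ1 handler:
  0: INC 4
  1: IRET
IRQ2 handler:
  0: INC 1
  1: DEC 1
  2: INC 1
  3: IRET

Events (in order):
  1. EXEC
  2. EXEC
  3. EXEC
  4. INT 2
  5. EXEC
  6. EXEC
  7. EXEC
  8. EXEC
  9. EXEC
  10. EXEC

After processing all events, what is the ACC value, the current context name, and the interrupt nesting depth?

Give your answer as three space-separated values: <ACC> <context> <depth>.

Answer: 12 MAIN 0

Derivation:
Event 1 (EXEC): [MAIN] PC=0: NOP
Event 2 (EXEC): [MAIN] PC=1: INC 2 -> ACC=2
Event 3 (EXEC): [MAIN] PC=2: INC 4 -> ACC=6
Event 4 (INT 2): INT 2 arrives: push (MAIN, PC=3), enter IRQ2 at PC=0 (depth now 1)
Event 5 (EXEC): [IRQ2] PC=0: INC 1 -> ACC=7
Event 6 (EXEC): [IRQ2] PC=1: DEC 1 -> ACC=6
Event 7 (EXEC): [IRQ2] PC=2: INC 1 -> ACC=7
Event 8 (EXEC): [IRQ2] PC=3: IRET -> resume MAIN at PC=3 (depth now 0)
Event 9 (EXEC): [MAIN] PC=3: INC 5 -> ACC=12
Event 10 (EXEC): [MAIN] PC=4: HALT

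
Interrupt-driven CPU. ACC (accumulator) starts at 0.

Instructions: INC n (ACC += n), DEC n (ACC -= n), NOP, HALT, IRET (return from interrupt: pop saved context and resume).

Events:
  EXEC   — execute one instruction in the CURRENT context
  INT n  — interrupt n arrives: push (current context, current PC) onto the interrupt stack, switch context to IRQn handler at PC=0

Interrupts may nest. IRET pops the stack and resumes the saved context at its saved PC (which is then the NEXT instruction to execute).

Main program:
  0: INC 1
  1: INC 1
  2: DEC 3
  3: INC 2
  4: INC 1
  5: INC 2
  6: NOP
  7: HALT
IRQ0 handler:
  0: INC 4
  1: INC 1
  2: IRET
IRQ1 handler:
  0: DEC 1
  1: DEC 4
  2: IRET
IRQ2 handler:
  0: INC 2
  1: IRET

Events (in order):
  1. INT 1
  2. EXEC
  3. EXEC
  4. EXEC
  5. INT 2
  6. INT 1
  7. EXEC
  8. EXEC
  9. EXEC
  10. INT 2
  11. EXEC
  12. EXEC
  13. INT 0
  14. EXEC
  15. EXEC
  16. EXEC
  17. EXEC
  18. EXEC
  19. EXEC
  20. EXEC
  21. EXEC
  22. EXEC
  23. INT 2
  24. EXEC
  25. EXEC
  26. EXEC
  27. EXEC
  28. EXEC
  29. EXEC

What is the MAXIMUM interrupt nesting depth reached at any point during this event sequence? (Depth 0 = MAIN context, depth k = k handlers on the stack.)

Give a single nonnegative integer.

Event 1 (INT 1): INT 1 arrives: push (MAIN, PC=0), enter IRQ1 at PC=0 (depth now 1) [depth=1]
Event 2 (EXEC): [IRQ1] PC=0: DEC 1 -> ACC=-1 [depth=1]
Event 3 (EXEC): [IRQ1] PC=1: DEC 4 -> ACC=-5 [depth=1]
Event 4 (EXEC): [IRQ1] PC=2: IRET -> resume MAIN at PC=0 (depth now 0) [depth=0]
Event 5 (INT 2): INT 2 arrives: push (MAIN, PC=0), enter IRQ2 at PC=0 (depth now 1) [depth=1]
Event 6 (INT 1): INT 1 arrives: push (IRQ2, PC=0), enter IRQ1 at PC=0 (depth now 2) [depth=2]
Event 7 (EXEC): [IRQ1] PC=0: DEC 1 -> ACC=-6 [depth=2]
Event 8 (EXEC): [IRQ1] PC=1: DEC 4 -> ACC=-10 [depth=2]
Event 9 (EXEC): [IRQ1] PC=2: IRET -> resume IRQ2 at PC=0 (depth now 1) [depth=1]
Event 10 (INT 2): INT 2 arrives: push (IRQ2, PC=0), enter IRQ2 at PC=0 (depth now 2) [depth=2]
Event 11 (EXEC): [IRQ2] PC=0: INC 2 -> ACC=-8 [depth=2]
Event 12 (EXEC): [IRQ2] PC=1: IRET -> resume IRQ2 at PC=0 (depth now 1) [depth=1]
Event 13 (INT 0): INT 0 arrives: push (IRQ2, PC=0), enter IRQ0 at PC=0 (depth now 2) [depth=2]
Event 14 (EXEC): [IRQ0] PC=0: INC 4 -> ACC=-4 [depth=2]
Event 15 (EXEC): [IRQ0] PC=1: INC 1 -> ACC=-3 [depth=2]
Event 16 (EXEC): [IRQ0] PC=2: IRET -> resume IRQ2 at PC=0 (depth now 1) [depth=1]
Event 17 (EXEC): [IRQ2] PC=0: INC 2 -> ACC=-1 [depth=1]
Event 18 (EXEC): [IRQ2] PC=1: IRET -> resume MAIN at PC=0 (depth now 0) [depth=0]
Event 19 (EXEC): [MAIN] PC=0: INC 1 -> ACC=0 [depth=0]
Event 20 (EXEC): [MAIN] PC=1: INC 1 -> ACC=1 [depth=0]
Event 21 (EXEC): [MAIN] PC=2: DEC 3 -> ACC=-2 [depth=0]
Event 22 (EXEC): [MAIN] PC=3: INC 2 -> ACC=0 [depth=0]
Event 23 (INT 2): INT 2 arrives: push (MAIN, PC=4), enter IRQ2 at PC=0 (depth now 1) [depth=1]
Event 24 (EXEC): [IRQ2] PC=0: INC 2 -> ACC=2 [depth=1]
Event 25 (EXEC): [IRQ2] PC=1: IRET -> resume MAIN at PC=4 (depth now 0) [depth=0]
Event 26 (EXEC): [MAIN] PC=4: INC 1 -> ACC=3 [depth=0]
Event 27 (EXEC): [MAIN] PC=5: INC 2 -> ACC=5 [depth=0]
Event 28 (EXEC): [MAIN] PC=6: NOP [depth=0]
Event 29 (EXEC): [MAIN] PC=7: HALT [depth=0]
Max depth observed: 2

Answer: 2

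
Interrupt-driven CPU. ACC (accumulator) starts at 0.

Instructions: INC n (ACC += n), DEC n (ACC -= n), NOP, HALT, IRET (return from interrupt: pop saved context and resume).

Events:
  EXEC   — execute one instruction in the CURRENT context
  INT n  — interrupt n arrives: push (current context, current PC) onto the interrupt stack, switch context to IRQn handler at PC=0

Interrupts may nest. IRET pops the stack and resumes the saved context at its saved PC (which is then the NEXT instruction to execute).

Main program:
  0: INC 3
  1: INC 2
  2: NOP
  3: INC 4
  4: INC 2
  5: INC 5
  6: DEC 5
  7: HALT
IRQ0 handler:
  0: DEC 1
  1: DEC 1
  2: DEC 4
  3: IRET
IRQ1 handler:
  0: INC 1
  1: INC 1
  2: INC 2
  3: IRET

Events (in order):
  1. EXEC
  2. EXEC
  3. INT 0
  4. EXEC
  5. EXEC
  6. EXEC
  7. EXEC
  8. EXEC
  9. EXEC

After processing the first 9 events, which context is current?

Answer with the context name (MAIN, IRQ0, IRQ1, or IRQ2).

Event 1 (EXEC): [MAIN] PC=0: INC 3 -> ACC=3
Event 2 (EXEC): [MAIN] PC=1: INC 2 -> ACC=5
Event 3 (INT 0): INT 0 arrives: push (MAIN, PC=2), enter IRQ0 at PC=0 (depth now 1)
Event 4 (EXEC): [IRQ0] PC=0: DEC 1 -> ACC=4
Event 5 (EXEC): [IRQ0] PC=1: DEC 1 -> ACC=3
Event 6 (EXEC): [IRQ0] PC=2: DEC 4 -> ACC=-1
Event 7 (EXEC): [IRQ0] PC=3: IRET -> resume MAIN at PC=2 (depth now 0)
Event 8 (EXEC): [MAIN] PC=2: NOP
Event 9 (EXEC): [MAIN] PC=3: INC 4 -> ACC=3

Answer: MAIN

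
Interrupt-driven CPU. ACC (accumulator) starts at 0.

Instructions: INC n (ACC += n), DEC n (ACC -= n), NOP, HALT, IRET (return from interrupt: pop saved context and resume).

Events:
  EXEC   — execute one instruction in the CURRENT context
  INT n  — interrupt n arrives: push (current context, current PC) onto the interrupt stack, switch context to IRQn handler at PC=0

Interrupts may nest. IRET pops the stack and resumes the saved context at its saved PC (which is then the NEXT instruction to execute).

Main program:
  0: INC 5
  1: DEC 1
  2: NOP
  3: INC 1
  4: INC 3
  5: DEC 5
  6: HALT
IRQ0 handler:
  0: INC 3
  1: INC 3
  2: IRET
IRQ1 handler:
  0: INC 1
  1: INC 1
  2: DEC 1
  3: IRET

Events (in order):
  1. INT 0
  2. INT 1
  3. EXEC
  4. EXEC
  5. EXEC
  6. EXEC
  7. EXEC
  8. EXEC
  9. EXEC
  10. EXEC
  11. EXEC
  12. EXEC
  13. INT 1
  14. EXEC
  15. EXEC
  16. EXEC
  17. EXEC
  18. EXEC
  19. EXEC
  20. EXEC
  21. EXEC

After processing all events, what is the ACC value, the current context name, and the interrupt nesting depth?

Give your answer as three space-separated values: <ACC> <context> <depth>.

Answer: 11 MAIN 0

Derivation:
Event 1 (INT 0): INT 0 arrives: push (MAIN, PC=0), enter IRQ0 at PC=0 (depth now 1)
Event 2 (INT 1): INT 1 arrives: push (IRQ0, PC=0), enter IRQ1 at PC=0 (depth now 2)
Event 3 (EXEC): [IRQ1] PC=0: INC 1 -> ACC=1
Event 4 (EXEC): [IRQ1] PC=1: INC 1 -> ACC=2
Event 5 (EXEC): [IRQ1] PC=2: DEC 1 -> ACC=1
Event 6 (EXEC): [IRQ1] PC=3: IRET -> resume IRQ0 at PC=0 (depth now 1)
Event 7 (EXEC): [IRQ0] PC=0: INC 3 -> ACC=4
Event 8 (EXEC): [IRQ0] PC=1: INC 3 -> ACC=7
Event 9 (EXEC): [IRQ0] PC=2: IRET -> resume MAIN at PC=0 (depth now 0)
Event 10 (EXEC): [MAIN] PC=0: INC 5 -> ACC=12
Event 11 (EXEC): [MAIN] PC=1: DEC 1 -> ACC=11
Event 12 (EXEC): [MAIN] PC=2: NOP
Event 13 (INT 1): INT 1 arrives: push (MAIN, PC=3), enter IRQ1 at PC=0 (depth now 1)
Event 14 (EXEC): [IRQ1] PC=0: INC 1 -> ACC=12
Event 15 (EXEC): [IRQ1] PC=1: INC 1 -> ACC=13
Event 16 (EXEC): [IRQ1] PC=2: DEC 1 -> ACC=12
Event 17 (EXEC): [IRQ1] PC=3: IRET -> resume MAIN at PC=3 (depth now 0)
Event 18 (EXEC): [MAIN] PC=3: INC 1 -> ACC=13
Event 19 (EXEC): [MAIN] PC=4: INC 3 -> ACC=16
Event 20 (EXEC): [MAIN] PC=5: DEC 5 -> ACC=11
Event 21 (EXEC): [MAIN] PC=6: HALT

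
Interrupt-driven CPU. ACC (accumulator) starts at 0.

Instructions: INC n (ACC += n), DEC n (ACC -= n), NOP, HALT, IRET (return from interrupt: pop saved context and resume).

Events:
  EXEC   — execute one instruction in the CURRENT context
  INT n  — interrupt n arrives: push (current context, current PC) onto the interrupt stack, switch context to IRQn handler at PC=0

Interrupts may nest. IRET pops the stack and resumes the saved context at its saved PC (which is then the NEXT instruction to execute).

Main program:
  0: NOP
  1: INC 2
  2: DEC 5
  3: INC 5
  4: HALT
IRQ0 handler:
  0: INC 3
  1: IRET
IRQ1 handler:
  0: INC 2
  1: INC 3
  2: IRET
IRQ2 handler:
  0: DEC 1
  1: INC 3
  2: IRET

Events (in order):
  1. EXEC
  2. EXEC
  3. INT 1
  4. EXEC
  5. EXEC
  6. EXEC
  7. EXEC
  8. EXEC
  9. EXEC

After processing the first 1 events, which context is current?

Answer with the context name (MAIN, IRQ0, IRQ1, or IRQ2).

Event 1 (EXEC): [MAIN] PC=0: NOP

Answer: MAIN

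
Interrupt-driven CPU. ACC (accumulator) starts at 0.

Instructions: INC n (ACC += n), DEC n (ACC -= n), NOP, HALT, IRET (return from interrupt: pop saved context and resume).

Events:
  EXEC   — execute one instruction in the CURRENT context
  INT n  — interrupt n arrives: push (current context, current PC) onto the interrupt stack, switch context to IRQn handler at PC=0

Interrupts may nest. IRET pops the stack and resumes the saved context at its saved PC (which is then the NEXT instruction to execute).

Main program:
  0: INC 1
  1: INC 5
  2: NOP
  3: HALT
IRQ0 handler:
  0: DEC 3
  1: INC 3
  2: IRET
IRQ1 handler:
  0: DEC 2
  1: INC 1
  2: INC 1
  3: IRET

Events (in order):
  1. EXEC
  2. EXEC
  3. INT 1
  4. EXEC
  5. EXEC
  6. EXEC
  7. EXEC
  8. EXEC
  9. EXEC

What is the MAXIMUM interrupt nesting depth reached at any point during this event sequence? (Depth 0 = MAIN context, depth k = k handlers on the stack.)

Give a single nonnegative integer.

Event 1 (EXEC): [MAIN] PC=0: INC 1 -> ACC=1 [depth=0]
Event 2 (EXEC): [MAIN] PC=1: INC 5 -> ACC=6 [depth=0]
Event 3 (INT 1): INT 1 arrives: push (MAIN, PC=2), enter IRQ1 at PC=0 (depth now 1) [depth=1]
Event 4 (EXEC): [IRQ1] PC=0: DEC 2 -> ACC=4 [depth=1]
Event 5 (EXEC): [IRQ1] PC=1: INC 1 -> ACC=5 [depth=1]
Event 6 (EXEC): [IRQ1] PC=2: INC 1 -> ACC=6 [depth=1]
Event 7 (EXEC): [IRQ1] PC=3: IRET -> resume MAIN at PC=2 (depth now 0) [depth=0]
Event 8 (EXEC): [MAIN] PC=2: NOP [depth=0]
Event 9 (EXEC): [MAIN] PC=3: HALT [depth=0]
Max depth observed: 1

Answer: 1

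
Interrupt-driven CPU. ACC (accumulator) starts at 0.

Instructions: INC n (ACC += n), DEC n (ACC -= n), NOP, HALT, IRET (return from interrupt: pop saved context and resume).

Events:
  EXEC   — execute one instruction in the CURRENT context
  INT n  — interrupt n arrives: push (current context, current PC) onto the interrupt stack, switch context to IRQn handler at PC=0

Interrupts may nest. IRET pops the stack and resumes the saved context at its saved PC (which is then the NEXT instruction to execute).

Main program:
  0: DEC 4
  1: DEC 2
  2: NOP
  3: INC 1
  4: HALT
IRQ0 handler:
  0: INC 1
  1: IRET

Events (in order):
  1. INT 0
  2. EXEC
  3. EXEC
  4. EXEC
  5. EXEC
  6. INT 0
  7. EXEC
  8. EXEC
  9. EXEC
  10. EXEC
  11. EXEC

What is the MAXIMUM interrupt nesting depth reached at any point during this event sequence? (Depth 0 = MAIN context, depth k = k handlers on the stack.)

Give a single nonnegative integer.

Answer: 1

Derivation:
Event 1 (INT 0): INT 0 arrives: push (MAIN, PC=0), enter IRQ0 at PC=0 (depth now 1) [depth=1]
Event 2 (EXEC): [IRQ0] PC=0: INC 1 -> ACC=1 [depth=1]
Event 3 (EXEC): [IRQ0] PC=1: IRET -> resume MAIN at PC=0 (depth now 0) [depth=0]
Event 4 (EXEC): [MAIN] PC=0: DEC 4 -> ACC=-3 [depth=0]
Event 5 (EXEC): [MAIN] PC=1: DEC 2 -> ACC=-5 [depth=0]
Event 6 (INT 0): INT 0 arrives: push (MAIN, PC=2), enter IRQ0 at PC=0 (depth now 1) [depth=1]
Event 7 (EXEC): [IRQ0] PC=0: INC 1 -> ACC=-4 [depth=1]
Event 8 (EXEC): [IRQ0] PC=1: IRET -> resume MAIN at PC=2 (depth now 0) [depth=0]
Event 9 (EXEC): [MAIN] PC=2: NOP [depth=0]
Event 10 (EXEC): [MAIN] PC=3: INC 1 -> ACC=-3 [depth=0]
Event 11 (EXEC): [MAIN] PC=4: HALT [depth=0]
Max depth observed: 1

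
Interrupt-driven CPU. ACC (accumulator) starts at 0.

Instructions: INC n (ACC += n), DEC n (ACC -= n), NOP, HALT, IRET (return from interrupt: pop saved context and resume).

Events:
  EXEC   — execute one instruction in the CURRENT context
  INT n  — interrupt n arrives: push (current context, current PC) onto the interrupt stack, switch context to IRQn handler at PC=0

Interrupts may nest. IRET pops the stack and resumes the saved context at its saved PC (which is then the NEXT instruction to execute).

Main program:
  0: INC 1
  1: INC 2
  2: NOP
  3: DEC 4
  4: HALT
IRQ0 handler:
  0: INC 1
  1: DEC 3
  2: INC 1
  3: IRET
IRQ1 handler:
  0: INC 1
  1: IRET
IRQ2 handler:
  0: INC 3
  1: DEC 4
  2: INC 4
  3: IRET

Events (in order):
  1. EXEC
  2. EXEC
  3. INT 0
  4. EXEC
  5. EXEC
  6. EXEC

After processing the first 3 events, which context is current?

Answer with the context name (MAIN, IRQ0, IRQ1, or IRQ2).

Answer: IRQ0

Derivation:
Event 1 (EXEC): [MAIN] PC=0: INC 1 -> ACC=1
Event 2 (EXEC): [MAIN] PC=1: INC 2 -> ACC=3
Event 3 (INT 0): INT 0 arrives: push (MAIN, PC=2), enter IRQ0 at PC=0 (depth now 1)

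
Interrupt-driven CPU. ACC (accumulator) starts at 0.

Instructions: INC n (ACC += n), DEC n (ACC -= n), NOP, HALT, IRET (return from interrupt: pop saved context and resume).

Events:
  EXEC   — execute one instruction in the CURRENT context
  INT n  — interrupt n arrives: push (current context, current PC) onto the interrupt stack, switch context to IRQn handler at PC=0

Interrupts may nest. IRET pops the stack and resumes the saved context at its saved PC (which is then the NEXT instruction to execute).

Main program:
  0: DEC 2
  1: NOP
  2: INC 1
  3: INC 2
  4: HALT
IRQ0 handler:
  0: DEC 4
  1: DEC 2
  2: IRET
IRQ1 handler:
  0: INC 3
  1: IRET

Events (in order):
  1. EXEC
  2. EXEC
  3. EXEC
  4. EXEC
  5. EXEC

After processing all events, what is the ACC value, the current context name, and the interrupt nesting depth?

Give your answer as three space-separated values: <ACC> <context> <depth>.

Answer: 1 MAIN 0

Derivation:
Event 1 (EXEC): [MAIN] PC=0: DEC 2 -> ACC=-2
Event 2 (EXEC): [MAIN] PC=1: NOP
Event 3 (EXEC): [MAIN] PC=2: INC 1 -> ACC=-1
Event 4 (EXEC): [MAIN] PC=3: INC 2 -> ACC=1
Event 5 (EXEC): [MAIN] PC=4: HALT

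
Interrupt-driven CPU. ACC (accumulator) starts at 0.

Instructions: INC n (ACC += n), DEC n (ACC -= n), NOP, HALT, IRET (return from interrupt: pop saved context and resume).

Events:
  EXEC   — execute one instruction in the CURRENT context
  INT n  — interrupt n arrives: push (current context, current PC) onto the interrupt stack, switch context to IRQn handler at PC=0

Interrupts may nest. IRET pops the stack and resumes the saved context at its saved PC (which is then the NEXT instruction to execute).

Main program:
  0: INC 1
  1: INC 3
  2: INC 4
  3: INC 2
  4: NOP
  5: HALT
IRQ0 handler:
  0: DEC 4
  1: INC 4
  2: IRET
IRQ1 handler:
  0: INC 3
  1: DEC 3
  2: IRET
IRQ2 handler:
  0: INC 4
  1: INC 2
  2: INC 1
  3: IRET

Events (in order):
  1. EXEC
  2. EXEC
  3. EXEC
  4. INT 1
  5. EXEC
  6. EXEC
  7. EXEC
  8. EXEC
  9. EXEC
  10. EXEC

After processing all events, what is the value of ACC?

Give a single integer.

Event 1 (EXEC): [MAIN] PC=0: INC 1 -> ACC=1
Event 2 (EXEC): [MAIN] PC=1: INC 3 -> ACC=4
Event 3 (EXEC): [MAIN] PC=2: INC 4 -> ACC=8
Event 4 (INT 1): INT 1 arrives: push (MAIN, PC=3), enter IRQ1 at PC=0 (depth now 1)
Event 5 (EXEC): [IRQ1] PC=0: INC 3 -> ACC=11
Event 6 (EXEC): [IRQ1] PC=1: DEC 3 -> ACC=8
Event 7 (EXEC): [IRQ1] PC=2: IRET -> resume MAIN at PC=3 (depth now 0)
Event 8 (EXEC): [MAIN] PC=3: INC 2 -> ACC=10
Event 9 (EXEC): [MAIN] PC=4: NOP
Event 10 (EXEC): [MAIN] PC=5: HALT

Answer: 10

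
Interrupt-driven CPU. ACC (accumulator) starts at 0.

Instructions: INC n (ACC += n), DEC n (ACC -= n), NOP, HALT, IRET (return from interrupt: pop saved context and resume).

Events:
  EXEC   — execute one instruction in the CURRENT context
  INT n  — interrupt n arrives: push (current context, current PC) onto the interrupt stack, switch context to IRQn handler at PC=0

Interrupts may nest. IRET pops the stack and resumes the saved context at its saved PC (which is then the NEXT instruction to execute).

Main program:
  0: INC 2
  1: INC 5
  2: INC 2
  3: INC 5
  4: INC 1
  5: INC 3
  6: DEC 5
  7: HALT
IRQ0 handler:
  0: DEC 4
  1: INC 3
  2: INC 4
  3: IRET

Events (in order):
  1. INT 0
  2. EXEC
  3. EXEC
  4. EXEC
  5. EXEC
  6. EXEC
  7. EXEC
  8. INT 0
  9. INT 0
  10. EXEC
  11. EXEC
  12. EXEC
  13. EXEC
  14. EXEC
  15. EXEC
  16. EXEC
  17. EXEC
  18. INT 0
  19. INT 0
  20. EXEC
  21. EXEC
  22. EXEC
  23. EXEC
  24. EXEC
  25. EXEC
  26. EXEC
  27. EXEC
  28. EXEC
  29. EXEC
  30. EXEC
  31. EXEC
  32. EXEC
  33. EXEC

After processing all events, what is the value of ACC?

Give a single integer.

Event 1 (INT 0): INT 0 arrives: push (MAIN, PC=0), enter IRQ0 at PC=0 (depth now 1)
Event 2 (EXEC): [IRQ0] PC=0: DEC 4 -> ACC=-4
Event 3 (EXEC): [IRQ0] PC=1: INC 3 -> ACC=-1
Event 4 (EXEC): [IRQ0] PC=2: INC 4 -> ACC=3
Event 5 (EXEC): [IRQ0] PC=3: IRET -> resume MAIN at PC=0 (depth now 0)
Event 6 (EXEC): [MAIN] PC=0: INC 2 -> ACC=5
Event 7 (EXEC): [MAIN] PC=1: INC 5 -> ACC=10
Event 8 (INT 0): INT 0 arrives: push (MAIN, PC=2), enter IRQ0 at PC=0 (depth now 1)
Event 9 (INT 0): INT 0 arrives: push (IRQ0, PC=0), enter IRQ0 at PC=0 (depth now 2)
Event 10 (EXEC): [IRQ0] PC=0: DEC 4 -> ACC=6
Event 11 (EXEC): [IRQ0] PC=1: INC 3 -> ACC=9
Event 12 (EXEC): [IRQ0] PC=2: INC 4 -> ACC=13
Event 13 (EXEC): [IRQ0] PC=3: IRET -> resume IRQ0 at PC=0 (depth now 1)
Event 14 (EXEC): [IRQ0] PC=0: DEC 4 -> ACC=9
Event 15 (EXEC): [IRQ0] PC=1: INC 3 -> ACC=12
Event 16 (EXEC): [IRQ0] PC=2: INC 4 -> ACC=16
Event 17 (EXEC): [IRQ0] PC=3: IRET -> resume MAIN at PC=2 (depth now 0)
Event 18 (INT 0): INT 0 arrives: push (MAIN, PC=2), enter IRQ0 at PC=0 (depth now 1)
Event 19 (INT 0): INT 0 arrives: push (IRQ0, PC=0), enter IRQ0 at PC=0 (depth now 2)
Event 20 (EXEC): [IRQ0] PC=0: DEC 4 -> ACC=12
Event 21 (EXEC): [IRQ0] PC=1: INC 3 -> ACC=15
Event 22 (EXEC): [IRQ0] PC=2: INC 4 -> ACC=19
Event 23 (EXEC): [IRQ0] PC=3: IRET -> resume IRQ0 at PC=0 (depth now 1)
Event 24 (EXEC): [IRQ0] PC=0: DEC 4 -> ACC=15
Event 25 (EXEC): [IRQ0] PC=1: INC 3 -> ACC=18
Event 26 (EXEC): [IRQ0] PC=2: INC 4 -> ACC=22
Event 27 (EXEC): [IRQ0] PC=3: IRET -> resume MAIN at PC=2 (depth now 0)
Event 28 (EXEC): [MAIN] PC=2: INC 2 -> ACC=24
Event 29 (EXEC): [MAIN] PC=3: INC 5 -> ACC=29
Event 30 (EXEC): [MAIN] PC=4: INC 1 -> ACC=30
Event 31 (EXEC): [MAIN] PC=5: INC 3 -> ACC=33
Event 32 (EXEC): [MAIN] PC=6: DEC 5 -> ACC=28
Event 33 (EXEC): [MAIN] PC=7: HALT

Answer: 28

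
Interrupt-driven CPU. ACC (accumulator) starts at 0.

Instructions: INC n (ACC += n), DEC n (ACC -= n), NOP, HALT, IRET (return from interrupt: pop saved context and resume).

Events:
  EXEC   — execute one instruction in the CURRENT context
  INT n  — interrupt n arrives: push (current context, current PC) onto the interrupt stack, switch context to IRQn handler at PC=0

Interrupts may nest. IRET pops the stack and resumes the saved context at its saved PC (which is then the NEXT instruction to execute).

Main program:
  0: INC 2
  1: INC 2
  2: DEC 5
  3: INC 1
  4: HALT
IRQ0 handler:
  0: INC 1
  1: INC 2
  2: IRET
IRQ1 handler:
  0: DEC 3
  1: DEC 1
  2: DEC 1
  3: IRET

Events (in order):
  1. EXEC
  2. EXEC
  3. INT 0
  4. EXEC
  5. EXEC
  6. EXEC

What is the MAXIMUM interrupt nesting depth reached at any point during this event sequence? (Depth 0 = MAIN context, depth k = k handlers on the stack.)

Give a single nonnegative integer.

Event 1 (EXEC): [MAIN] PC=0: INC 2 -> ACC=2 [depth=0]
Event 2 (EXEC): [MAIN] PC=1: INC 2 -> ACC=4 [depth=0]
Event 3 (INT 0): INT 0 arrives: push (MAIN, PC=2), enter IRQ0 at PC=0 (depth now 1) [depth=1]
Event 4 (EXEC): [IRQ0] PC=0: INC 1 -> ACC=5 [depth=1]
Event 5 (EXEC): [IRQ0] PC=1: INC 2 -> ACC=7 [depth=1]
Event 6 (EXEC): [IRQ0] PC=2: IRET -> resume MAIN at PC=2 (depth now 0) [depth=0]
Max depth observed: 1

Answer: 1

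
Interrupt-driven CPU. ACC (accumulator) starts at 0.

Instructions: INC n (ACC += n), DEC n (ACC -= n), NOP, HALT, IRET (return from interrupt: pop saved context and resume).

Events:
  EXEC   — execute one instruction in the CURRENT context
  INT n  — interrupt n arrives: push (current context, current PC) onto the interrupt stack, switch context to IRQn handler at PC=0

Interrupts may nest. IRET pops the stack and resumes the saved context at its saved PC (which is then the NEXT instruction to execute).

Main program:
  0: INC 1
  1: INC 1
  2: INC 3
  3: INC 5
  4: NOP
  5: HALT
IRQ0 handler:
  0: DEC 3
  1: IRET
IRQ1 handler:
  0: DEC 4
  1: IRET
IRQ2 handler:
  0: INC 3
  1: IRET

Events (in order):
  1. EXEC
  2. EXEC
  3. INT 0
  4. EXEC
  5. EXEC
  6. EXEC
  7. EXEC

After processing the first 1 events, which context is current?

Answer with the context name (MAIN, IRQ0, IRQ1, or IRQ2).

Event 1 (EXEC): [MAIN] PC=0: INC 1 -> ACC=1

Answer: MAIN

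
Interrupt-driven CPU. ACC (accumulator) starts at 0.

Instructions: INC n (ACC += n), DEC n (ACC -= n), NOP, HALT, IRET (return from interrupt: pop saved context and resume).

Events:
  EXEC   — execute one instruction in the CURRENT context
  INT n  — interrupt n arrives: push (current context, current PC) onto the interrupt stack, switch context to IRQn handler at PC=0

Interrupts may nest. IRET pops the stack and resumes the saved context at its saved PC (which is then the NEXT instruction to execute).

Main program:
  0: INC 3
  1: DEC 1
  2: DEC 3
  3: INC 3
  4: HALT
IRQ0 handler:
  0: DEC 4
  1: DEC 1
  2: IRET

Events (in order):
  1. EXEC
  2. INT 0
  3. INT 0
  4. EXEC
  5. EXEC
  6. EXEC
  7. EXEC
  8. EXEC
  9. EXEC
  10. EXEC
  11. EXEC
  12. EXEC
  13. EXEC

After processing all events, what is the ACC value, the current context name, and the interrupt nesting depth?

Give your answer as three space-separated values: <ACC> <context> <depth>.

Event 1 (EXEC): [MAIN] PC=0: INC 3 -> ACC=3
Event 2 (INT 0): INT 0 arrives: push (MAIN, PC=1), enter IRQ0 at PC=0 (depth now 1)
Event 3 (INT 0): INT 0 arrives: push (IRQ0, PC=0), enter IRQ0 at PC=0 (depth now 2)
Event 4 (EXEC): [IRQ0] PC=0: DEC 4 -> ACC=-1
Event 5 (EXEC): [IRQ0] PC=1: DEC 1 -> ACC=-2
Event 6 (EXEC): [IRQ0] PC=2: IRET -> resume IRQ0 at PC=0 (depth now 1)
Event 7 (EXEC): [IRQ0] PC=0: DEC 4 -> ACC=-6
Event 8 (EXEC): [IRQ0] PC=1: DEC 1 -> ACC=-7
Event 9 (EXEC): [IRQ0] PC=2: IRET -> resume MAIN at PC=1 (depth now 0)
Event 10 (EXEC): [MAIN] PC=1: DEC 1 -> ACC=-8
Event 11 (EXEC): [MAIN] PC=2: DEC 3 -> ACC=-11
Event 12 (EXEC): [MAIN] PC=3: INC 3 -> ACC=-8
Event 13 (EXEC): [MAIN] PC=4: HALT

Answer: -8 MAIN 0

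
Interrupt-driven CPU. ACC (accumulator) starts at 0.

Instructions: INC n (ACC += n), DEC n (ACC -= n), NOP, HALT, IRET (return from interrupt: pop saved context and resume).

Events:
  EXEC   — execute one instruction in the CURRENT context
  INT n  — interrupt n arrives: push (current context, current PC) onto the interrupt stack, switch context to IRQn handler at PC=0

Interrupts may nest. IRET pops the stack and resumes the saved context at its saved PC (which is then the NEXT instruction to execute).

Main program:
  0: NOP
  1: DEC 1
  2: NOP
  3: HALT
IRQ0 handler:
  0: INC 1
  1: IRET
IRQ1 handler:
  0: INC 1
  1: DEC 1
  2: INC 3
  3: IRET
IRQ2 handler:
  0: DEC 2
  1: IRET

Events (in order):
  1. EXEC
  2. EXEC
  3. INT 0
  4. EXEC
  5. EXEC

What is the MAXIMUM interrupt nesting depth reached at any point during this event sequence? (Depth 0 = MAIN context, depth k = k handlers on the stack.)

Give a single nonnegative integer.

Event 1 (EXEC): [MAIN] PC=0: NOP [depth=0]
Event 2 (EXEC): [MAIN] PC=1: DEC 1 -> ACC=-1 [depth=0]
Event 3 (INT 0): INT 0 arrives: push (MAIN, PC=2), enter IRQ0 at PC=0 (depth now 1) [depth=1]
Event 4 (EXEC): [IRQ0] PC=0: INC 1 -> ACC=0 [depth=1]
Event 5 (EXEC): [IRQ0] PC=1: IRET -> resume MAIN at PC=2 (depth now 0) [depth=0]
Max depth observed: 1

Answer: 1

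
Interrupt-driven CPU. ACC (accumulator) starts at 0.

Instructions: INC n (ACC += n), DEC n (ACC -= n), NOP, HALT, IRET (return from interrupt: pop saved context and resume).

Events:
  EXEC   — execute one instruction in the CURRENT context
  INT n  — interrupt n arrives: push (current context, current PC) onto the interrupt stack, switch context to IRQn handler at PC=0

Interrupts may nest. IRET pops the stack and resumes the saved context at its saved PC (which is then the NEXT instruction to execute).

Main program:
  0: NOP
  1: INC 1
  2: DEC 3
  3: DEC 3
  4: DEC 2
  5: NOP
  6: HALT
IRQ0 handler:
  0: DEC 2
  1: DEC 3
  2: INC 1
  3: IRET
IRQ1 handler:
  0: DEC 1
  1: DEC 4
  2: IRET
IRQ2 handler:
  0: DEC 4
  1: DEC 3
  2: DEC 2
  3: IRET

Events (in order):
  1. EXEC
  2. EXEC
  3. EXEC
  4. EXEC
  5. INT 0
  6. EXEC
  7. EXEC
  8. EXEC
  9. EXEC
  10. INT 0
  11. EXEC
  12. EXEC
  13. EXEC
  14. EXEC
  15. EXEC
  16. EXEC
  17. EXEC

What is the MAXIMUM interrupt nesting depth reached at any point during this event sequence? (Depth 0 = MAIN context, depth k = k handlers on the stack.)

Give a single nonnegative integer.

Event 1 (EXEC): [MAIN] PC=0: NOP [depth=0]
Event 2 (EXEC): [MAIN] PC=1: INC 1 -> ACC=1 [depth=0]
Event 3 (EXEC): [MAIN] PC=2: DEC 3 -> ACC=-2 [depth=0]
Event 4 (EXEC): [MAIN] PC=3: DEC 3 -> ACC=-5 [depth=0]
Event 5 (INT 0): INT 0 arrives: push (MAIN, PC=4), enter IRQ0 at PC=0 (depth now 1) [depth=1]
Event 6 (EXEC): [IRQ0] PC=0: DEC 2 -> ACC=-7 [depth=1]
Event 7 (EXEC): [IRQ0] PC=1: DEC 3 -> ACC=-10 [depth=1]
Event 8 (EXEC): [IRQ0] PC=2: INC 1 -> ACC=-9 [depth=1]
Event 9 (EXEC): [IRQ0] PC=3: IRET -> resume MAIN at PC=4 (depth now 0) [depth=0]
Event 10 (INT 0): INT 0 arrives: push (MAIN, PC=4), enter IRQ0 at PC=0 (depth now 1) [depth=1]
Event 11 (EXEC): [IRQ0] PC=0: DEC 2 -> ACC=-11 [depth=1]
Event 12 (EXEC): [IRQ0] PC=1: DEC 3 -> ACC=-14 [depth=1]
Event 13 (EXEC): [IRQ0] PC=2: INC 1 -> ACC=-13 [depth=1]
Event 14 (EXEC): [IRQ0] PC=3: IRET -> resume MAIN at PC=4 (depth now 0) [depth=0]
Event 15 (EXEC): [MAIN] PC=4: DEC 2 -> ACC=-15 [depth=0]
Event 16 (EXEC): [MAIN] PC=5: NOP [depth=0]
Event 17 (EXEC): [MAIN] PC=6: HALT [depth=0]
Max depth observed: 1

Answer: 1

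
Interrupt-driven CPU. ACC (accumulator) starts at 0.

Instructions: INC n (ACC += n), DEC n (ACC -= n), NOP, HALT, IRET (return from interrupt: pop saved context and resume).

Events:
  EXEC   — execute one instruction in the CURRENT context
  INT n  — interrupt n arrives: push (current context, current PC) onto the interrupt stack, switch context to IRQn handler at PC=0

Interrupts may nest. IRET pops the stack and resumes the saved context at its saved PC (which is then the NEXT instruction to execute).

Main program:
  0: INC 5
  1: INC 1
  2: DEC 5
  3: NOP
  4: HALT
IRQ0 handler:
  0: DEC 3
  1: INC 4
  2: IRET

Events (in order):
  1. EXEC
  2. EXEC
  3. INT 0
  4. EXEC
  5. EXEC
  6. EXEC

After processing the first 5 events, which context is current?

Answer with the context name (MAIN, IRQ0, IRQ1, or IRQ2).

Event 1 (EXEC): [MAIN] PC=0: INC 5 -> ACC=5
Event 2 (EXEC): [MAIN] PC=1: INC 1 -> ACC=6
Event 3 (INT 0): INT 0 arrives: push (MAIN, PC=2), enter IRQ0 at PC=0 (depth now 1)
Event 4 (EXEC): [IRQ0] PC=0: DEC 3 -> ACC=3
Event 5 (EXEC): [IRQ0] PC=1: INC 4 -> ACC=7

Answer: IRQ0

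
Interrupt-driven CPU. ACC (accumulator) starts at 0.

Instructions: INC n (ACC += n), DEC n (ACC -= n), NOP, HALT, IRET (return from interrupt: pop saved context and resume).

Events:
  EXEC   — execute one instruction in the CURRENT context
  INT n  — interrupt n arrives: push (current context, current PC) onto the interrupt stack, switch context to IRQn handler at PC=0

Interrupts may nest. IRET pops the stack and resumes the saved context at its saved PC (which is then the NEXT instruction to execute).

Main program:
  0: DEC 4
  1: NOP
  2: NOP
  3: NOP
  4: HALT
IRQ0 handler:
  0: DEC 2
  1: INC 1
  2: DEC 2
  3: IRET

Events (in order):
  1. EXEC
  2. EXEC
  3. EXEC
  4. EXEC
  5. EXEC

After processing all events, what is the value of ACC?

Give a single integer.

Answer: -4

Derivation:
Event 1 (EXEC): [MAIN] PC=0: DEC 4 -> ACC=-4
Event 2 (EXEC): [MAIN] PC=1: NOP
Event 3 (EXEC): [MAIN] PC=2: NOP
Event 4 (EXEC): [MAIN] PC=3: NOP
Event 5 (EXEC): [MAIN] PC=4: HALT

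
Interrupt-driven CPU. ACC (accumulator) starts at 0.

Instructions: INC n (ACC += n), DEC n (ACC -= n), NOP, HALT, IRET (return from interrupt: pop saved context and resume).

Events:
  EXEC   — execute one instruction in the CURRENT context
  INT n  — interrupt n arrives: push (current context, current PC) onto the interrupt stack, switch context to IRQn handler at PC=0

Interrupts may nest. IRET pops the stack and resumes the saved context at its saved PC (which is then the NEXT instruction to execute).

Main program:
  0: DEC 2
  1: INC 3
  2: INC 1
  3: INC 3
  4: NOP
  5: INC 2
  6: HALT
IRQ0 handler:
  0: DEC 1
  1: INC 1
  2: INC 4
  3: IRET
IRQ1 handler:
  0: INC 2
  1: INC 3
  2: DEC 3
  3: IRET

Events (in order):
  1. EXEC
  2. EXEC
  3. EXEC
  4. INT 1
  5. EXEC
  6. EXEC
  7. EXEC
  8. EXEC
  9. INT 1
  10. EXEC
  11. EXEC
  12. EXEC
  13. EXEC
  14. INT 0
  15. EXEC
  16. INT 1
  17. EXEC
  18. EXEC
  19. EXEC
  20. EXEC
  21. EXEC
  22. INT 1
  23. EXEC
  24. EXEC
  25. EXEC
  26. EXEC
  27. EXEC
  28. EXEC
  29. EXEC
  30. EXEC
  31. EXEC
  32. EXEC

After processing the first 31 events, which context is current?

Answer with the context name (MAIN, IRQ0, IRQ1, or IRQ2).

Event 1 (EXEC): [MAIN] PC=0: DEC 2 -> ACC=-2
Event 2 (EXEC): [MAIN] PC=1: INC 3 -> ACC=1
Event 3 (EXEC): [MAIN] PC=2: INC 1 -> ACC=2
Event 4 (INT 1): INT 1 arrives: push (MAIN, PC=3), enter IRQ1 at PC=0 (depth now 1)
Event 5 (EXEC): [IRQ1] PC=0: INC 2 -> ACC=4
Event 6 (EXEC): [IRQ1] PC=1: INC 3 -> ACC=7
Event 7 (EXEC): [IRQ1] PC=2: DEC 3 -> ACC=4
Event 8 (EXEC): [IRQ1] PC=3: IRET -> resume MAIN at PC=3 (depth now 0)
Event 9 (INT 1): INT 1 arrives: push (MAIN, PC=3), enter IRQ1 at PC=0 (depth now 1)
Event 10 (EXEC): [IRQ1] PC=0: INC 2 -> ACC=6
Event 11 (EXEC): [IRQ1] PC=1: INC 3 -> ACC=9
Event 12 (EXEC): [IRQ1] PC=2: DEC 3 -> ACC=6
Event 13 (EXEC): [IRQ1] PC=3: IRET -> resume MAIN at PC=3 (depth now 0)
Event 14 (INT 0): INT 0 arrives: push (MAIN, PC=3), enter IRQ0 at PC=0 (depth now 1)
Event 15 (EXEC): [IRQ0] PC=0: DEC 1 -> ACC=5
Event 16 (INT 1): INT 1 arrives: push (IRQ0, PC=1), enter IRQ1 at PC=0 (depth now 2)
Event 17 (EXEC): [IRQ1] PC=0: INC 2 -> ACC=7
Event 18 (EXEC): [IRQ1] PC=1: INC 3 -> ACC=10
Event 19 (EXEC): [IRQ1] PC=2: DEC 3 -> ACC=7
Event 20 (EXEC): [IRQ1] PC=3: IRET -> resume IRQ0 at PC=1 (depth now 1)
Event 21 (EXEC): [IRQ0] PC=1: INC 1 -> ACC=8
Event 22 (INT 1): INT 1 arrives: push (IRQ0, PC=2), enter IRQ1 at PC=0 (depth now 2)
Event 23 (EXEC): [IRQ1] PC=0: INC 2 -> ACC=10
Event 24 (EXEC): [IRQ1] PC=1: INC 3 -> ACC=13
Event 25 (EXEC): [IRQ1] PC=2: DEC 3 -> ACC=10
Event 26 (EXEC): [IRQ1] PC=3: IRET -> resume IRQ0 at PC=2 (depth now 1)
Event 27 (EXEC): [IRQ0] PC=2: INC 4 -> ACC=14
Event 28 (EXEC): [IRQ0] PC=3: IRET -> resume MAIN at PC=3 (depth now 0)
Event 29 (EXEC): [MAIN] PC=3: INC 3 -> ACC=17
Event 30 (EXEC): [MAIN] PC=4: NOP
Event 31 (EXEC): [MAIN] PC=5: INC 2 -> ACC=19

Answer: MAIN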